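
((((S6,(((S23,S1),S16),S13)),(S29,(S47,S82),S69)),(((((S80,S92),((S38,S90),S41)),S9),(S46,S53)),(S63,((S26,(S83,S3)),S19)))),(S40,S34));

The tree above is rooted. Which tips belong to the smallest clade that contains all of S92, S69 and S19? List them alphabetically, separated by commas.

Tracing S92: it sits inside (S80,S92).
Tracing S69: it sits inside (S29,(S47,S82),S69).
Tracing S19: it sits inside ((S26,(S83,S3)),S19).
The smallest clade enclosing all 3 is (((S6,(((S23,S1),S16),S13)),(S29,(S47,S82),S69)),(((((S80,S92),((S38,S90),S41)),S9),(S46,S53)),(S63,((S26,(S83,S3)),S19)))); the answer is its 22 terminal taxa in alphabetical order.

S1, S13, S16, S19, S23, S26, S29, S3, S38, S41, S46, S47, S53, S6, S63, S69, S80, S82, S83, S9, S90, S92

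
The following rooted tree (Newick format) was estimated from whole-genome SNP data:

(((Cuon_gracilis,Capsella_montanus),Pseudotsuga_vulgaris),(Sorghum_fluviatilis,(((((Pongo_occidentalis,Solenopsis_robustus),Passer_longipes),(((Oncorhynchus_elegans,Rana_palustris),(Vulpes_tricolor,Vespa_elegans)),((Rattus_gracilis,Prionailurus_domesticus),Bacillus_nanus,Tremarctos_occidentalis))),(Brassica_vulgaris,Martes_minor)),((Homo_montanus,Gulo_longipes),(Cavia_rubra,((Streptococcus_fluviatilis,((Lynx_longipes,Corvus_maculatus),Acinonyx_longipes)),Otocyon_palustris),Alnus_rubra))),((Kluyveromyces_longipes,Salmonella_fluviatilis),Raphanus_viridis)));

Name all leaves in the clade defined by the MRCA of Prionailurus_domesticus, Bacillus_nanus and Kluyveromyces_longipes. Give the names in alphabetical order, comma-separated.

Tracing Prionailurus_domesticus: it sits inside (Rattus_gracilis,Prionailurus_domesticus).
Tracing Bacillus_nanus: it sits inside ((Rattus_gracilis,Prionailurus_domesticus),Bacillus_nanus,Tremarctos_occidentalis).
Tracing Kluyveromyces_longipes: it sits inside (Kluyveromyces_longipes,Salmonella_fluviatilis).
The smallest clade enclosing all 3 is (Sorghum_fluviatilis,(((((Pongo_occidentalis,Solenopsis_robustus),Passer_longipes),(((Oncorhynchus_elegans,Rana_palustris),(Vulpes_tricolor,Vespa_elegans)),((Rattus_gracilis,Prionailurus_domesticus),Bacillus_nanus,Tremarctos_occidentalis))),(Brassica_vulgaris,Martes_minor)),((Homo_montanus,Gulo_longipes),(Cavia_rubra,((Streptococcus_fluviatilis,((Lynx_longipes,Corvus_maculatus),Acinonyx_longipes)),Otocyon_palustris),Alnus_rubra))),((Kluyveromyces_longipes,Salmonella_fluviatilis),Raphanus_viridis)); the answer is its 26 terminal taxa in alphabetical order.

Acinonyx_longipes, Alnus_rubra, Bacillus_nanus, Brassica_vulgaris, Cavia_rubra, Corvus_maculatus, Gulo_longipes, Homo_montanus, Kluyveromyces_longipes, Lynx_longipes, Martes_minor, Oncorhynchus_elegans, Otocyon_palustris, Passer_longipes, Pongo_occidentalis, Prionailurus_domesticus, Rana_palustris, Raphanus_viridis, Rattus_gracilis, Salmonella_fluviatilis, Solenopsis_robustus, Sorghum_fluviatilis, Streptococcus_fluviatilis, Tremarctos_occidentalis, Vespa_elegans, Vulpes_tricolor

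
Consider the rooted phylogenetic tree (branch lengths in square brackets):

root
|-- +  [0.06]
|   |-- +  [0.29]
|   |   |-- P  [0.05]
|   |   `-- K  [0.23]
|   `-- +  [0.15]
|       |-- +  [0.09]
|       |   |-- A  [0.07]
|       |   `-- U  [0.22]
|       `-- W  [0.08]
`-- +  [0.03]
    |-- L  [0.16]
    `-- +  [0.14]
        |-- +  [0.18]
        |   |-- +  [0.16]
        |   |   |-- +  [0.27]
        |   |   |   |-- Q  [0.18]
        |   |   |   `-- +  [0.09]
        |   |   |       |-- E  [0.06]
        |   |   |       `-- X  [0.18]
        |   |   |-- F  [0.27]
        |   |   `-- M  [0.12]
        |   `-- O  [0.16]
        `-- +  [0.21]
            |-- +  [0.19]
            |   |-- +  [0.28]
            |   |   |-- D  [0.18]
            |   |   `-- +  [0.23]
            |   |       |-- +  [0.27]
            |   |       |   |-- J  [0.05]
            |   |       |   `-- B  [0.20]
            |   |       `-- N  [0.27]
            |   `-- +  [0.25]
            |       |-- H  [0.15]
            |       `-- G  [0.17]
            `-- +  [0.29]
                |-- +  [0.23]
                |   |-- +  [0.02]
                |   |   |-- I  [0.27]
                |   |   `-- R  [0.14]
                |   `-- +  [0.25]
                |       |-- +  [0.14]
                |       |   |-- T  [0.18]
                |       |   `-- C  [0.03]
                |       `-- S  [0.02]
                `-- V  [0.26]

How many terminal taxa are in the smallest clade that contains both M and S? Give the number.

The MRCA of M and S is the node subtending ((((Q,(E,X)),F,M),O),(((D,((J,B),N)),(H,G)),(((I,R),((T,C),S)),V))).
That clade contains 18 terminal taxa: B, C, D, E, F, G, H, I, J, M, N, O, Q, R, S, T, V, X.

18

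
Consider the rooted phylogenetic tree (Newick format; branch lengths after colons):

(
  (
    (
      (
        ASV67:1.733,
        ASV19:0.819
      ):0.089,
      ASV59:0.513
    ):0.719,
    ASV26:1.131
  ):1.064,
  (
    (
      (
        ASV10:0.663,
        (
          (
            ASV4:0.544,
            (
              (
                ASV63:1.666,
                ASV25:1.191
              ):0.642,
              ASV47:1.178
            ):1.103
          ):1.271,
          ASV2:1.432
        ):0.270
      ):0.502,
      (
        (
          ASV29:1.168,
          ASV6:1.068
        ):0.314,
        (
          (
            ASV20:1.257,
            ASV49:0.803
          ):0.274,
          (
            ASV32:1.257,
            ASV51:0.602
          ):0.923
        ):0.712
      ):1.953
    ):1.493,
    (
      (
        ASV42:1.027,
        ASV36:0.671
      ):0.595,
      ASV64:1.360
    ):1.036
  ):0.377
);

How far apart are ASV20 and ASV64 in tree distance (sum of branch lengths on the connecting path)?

8.085

The path runs ASV20 → … → MRCA → … → ASV64; the MRCA is the node subtending (((ASV10,((ASV4,((ASV63,ASV25),ASV47)),ASV2)),((ASV29,ASV6),((ASV20,ASV49),(ASV32,ASV51)))),((ASV42,ASV36),ASV64)).
Branch lengths along that path: 1.257 + 0.274 + 0.712 + 1.953 + 1.493 + 1.036 + 1.360 = 8.085.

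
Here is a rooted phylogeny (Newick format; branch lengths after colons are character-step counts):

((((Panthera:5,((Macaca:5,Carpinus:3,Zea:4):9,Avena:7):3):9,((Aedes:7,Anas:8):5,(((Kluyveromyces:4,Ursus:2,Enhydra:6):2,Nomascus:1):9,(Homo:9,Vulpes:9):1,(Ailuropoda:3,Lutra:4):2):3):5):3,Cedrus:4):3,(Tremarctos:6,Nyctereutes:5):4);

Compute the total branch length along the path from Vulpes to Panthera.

The path runs Vulpes → … → MRCA → … → Panthera; the MRCA is the node subtending ((Panthera,((Macaca,Carpinus,Zea),Avena)),((Aedes,Anas),(((Kluyveromyces,Ursus,Enhydra),Nomascus),(Homo,Vulpes),(Ailuropoda,Lutra)))).
Branch lengths along that path: 9 + 1 + 3 + 5 + 9 + 5 = 32.

32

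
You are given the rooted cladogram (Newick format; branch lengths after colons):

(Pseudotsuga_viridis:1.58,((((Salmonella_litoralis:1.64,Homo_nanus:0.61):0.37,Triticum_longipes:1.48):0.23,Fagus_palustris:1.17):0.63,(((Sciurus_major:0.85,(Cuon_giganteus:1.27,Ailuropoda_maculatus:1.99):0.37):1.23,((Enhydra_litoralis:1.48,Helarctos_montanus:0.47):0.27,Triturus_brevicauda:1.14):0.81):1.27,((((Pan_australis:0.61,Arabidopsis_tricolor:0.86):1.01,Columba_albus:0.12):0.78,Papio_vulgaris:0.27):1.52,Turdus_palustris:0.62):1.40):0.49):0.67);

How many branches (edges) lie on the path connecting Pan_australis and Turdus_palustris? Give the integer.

The MRCA of Pan_australis and Turdus_palustris is the node subtending ((((Pan_australis,Arabidopsis_tricolor),Columba_albus),Papio_vulgaris),Turdus_palustris).
From Pan_australis up to that node: 4 branches. From Turdus_palustris up to the same node: 1 branch. Total: 4 + 1 = 5.

5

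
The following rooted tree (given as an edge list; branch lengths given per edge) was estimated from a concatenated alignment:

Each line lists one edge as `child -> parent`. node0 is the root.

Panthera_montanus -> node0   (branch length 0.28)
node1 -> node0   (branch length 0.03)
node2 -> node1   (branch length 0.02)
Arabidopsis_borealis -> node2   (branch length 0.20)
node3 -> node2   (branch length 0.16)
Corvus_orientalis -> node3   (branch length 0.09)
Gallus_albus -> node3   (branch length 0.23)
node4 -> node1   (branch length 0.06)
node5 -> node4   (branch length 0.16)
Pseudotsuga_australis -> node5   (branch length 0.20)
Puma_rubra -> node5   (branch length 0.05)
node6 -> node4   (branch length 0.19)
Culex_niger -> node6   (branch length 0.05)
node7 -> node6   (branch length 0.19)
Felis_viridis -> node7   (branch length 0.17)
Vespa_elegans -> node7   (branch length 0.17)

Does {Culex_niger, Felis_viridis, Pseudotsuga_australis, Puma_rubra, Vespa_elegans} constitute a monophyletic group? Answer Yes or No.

The most recent common ancestor of these taxa subtends ((Pseudotsuga_australis,Puma_rubra),(Culex_niger,(Felis_viridis,Vespa_elegans))).
That clade has exactly 5 tips — every listed taxon and nothing else — so the group is monophyletic.

Yes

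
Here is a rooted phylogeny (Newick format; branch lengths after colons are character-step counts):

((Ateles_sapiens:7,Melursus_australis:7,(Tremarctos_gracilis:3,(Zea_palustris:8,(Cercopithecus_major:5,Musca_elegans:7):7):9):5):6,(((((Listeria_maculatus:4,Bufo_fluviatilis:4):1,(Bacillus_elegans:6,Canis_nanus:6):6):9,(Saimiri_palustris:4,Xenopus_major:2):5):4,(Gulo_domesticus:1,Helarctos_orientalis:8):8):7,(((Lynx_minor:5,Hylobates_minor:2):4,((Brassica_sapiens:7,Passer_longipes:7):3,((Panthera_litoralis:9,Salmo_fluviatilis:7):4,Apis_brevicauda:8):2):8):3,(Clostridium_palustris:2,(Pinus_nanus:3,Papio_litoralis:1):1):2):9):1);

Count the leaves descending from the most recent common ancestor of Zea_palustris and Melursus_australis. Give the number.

6

The MRCA of Zea_palustris and Melursus_australis is the node subtending (Ateles_sapiens,Melursus_australis,(Tremarctos_gracilis,(Zea_palustris,(Cercopithecus_major,Musca_elegans)))).
That clade contains 6 terminal taxa: Ateles_sapiens, Cercopithecus_major, Melursus_australis, Musca_elegans, Tremarctos_gracilis, Zea_palustris.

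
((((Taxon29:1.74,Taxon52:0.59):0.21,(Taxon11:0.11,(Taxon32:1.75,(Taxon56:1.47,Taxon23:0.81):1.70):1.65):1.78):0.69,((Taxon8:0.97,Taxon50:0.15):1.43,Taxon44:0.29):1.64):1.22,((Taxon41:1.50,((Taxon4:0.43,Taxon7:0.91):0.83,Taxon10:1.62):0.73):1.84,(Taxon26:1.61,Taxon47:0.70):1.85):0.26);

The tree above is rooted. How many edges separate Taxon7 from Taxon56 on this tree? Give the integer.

11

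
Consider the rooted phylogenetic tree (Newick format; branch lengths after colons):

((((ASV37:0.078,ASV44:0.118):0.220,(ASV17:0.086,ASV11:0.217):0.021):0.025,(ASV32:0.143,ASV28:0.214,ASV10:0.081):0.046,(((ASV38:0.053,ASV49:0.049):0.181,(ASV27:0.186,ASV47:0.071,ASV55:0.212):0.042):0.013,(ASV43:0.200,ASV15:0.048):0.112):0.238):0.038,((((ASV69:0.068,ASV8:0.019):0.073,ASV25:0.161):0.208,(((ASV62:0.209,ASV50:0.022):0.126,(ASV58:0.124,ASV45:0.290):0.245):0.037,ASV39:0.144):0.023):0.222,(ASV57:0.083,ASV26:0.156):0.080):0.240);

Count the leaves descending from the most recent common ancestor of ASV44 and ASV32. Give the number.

14

The MRCA of ASV44 and ASV32 is the node subtending (((ASV37,ASV44),(ASV17,ASV11)),(ASV32,ASV28,ASV10),(((ASV38,ASV49),(ASV27,ASV47,ASV55)),(ASV43,ASV15))).
That clade contains 14 terminal taxa: ASV10, ASV11, ASV15, ASV17, ASV27, ASV28, ASV32, ASV37, ASV38, ASV43, ASV44, ASV47, ASV49, ASV55.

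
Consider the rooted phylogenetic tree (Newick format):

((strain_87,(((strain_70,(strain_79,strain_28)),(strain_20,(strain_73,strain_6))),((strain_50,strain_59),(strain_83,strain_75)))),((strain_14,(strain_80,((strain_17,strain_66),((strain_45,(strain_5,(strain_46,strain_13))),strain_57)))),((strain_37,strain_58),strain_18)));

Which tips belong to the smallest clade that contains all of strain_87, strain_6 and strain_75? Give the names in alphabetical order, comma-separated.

strain_20, strain_28, strain_50, strain_59, strain_6, strain_70, strain_73, strain_75, strain_79, strain_83, strain_87

Tracing strain_87: it sits inside (strain_87,(((strain_70,(strain_79,strain_28)),(strain_20,(strain_73,strain_6))),((strain_50,strain_59),(strain_83,strain_75)))).
Tracing strain_6: it sits inside (strain_73,strain_6).
Tracing strain_75: it sits inside (strain_83,strain_75).
The smallest clade enclosing all 3 is (strain_87,(((strain_70,(strain_79,strain_28)),(strain_20,(strain_73,strain_6))),((strain_50,strain_59),(strain_83,strain_75)))); the answer is its 11 terminal taxa in alphabetical order.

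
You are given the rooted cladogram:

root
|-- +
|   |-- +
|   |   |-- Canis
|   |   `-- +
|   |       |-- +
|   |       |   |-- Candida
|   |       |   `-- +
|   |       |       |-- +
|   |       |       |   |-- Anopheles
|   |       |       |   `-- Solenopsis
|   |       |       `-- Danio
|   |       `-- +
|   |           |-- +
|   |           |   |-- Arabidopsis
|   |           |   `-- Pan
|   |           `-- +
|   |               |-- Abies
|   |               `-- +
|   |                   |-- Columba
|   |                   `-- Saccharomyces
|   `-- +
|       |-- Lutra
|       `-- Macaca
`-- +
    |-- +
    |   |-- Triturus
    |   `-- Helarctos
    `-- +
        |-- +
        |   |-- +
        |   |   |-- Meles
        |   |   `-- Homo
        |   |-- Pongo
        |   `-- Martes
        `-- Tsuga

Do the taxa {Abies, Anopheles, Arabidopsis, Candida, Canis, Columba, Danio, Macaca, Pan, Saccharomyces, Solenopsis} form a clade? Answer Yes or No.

The MRCA of the listed taxa subtends ((Canis,((Candida,((Anopheles,Solenopsis),Danio)),((Arabidopsis,Pan),(Abies,(Columba,Saccharomyces))))),(Lutra,Macaca)).
That clade also contains Lutra, which is not in the proposed group, so the group is not monophyletic.

No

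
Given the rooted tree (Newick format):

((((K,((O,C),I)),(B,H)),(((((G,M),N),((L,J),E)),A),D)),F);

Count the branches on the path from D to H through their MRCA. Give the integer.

5

The MRCA of D and H is the node subtending (((K,((O,C),I)),(B,H)),(((((G,M),N),((L,J),E)),A),D)).
From D up to that node: 2 branches. From H up to the same node: 3 branches. Total: 2 + 3 = 5.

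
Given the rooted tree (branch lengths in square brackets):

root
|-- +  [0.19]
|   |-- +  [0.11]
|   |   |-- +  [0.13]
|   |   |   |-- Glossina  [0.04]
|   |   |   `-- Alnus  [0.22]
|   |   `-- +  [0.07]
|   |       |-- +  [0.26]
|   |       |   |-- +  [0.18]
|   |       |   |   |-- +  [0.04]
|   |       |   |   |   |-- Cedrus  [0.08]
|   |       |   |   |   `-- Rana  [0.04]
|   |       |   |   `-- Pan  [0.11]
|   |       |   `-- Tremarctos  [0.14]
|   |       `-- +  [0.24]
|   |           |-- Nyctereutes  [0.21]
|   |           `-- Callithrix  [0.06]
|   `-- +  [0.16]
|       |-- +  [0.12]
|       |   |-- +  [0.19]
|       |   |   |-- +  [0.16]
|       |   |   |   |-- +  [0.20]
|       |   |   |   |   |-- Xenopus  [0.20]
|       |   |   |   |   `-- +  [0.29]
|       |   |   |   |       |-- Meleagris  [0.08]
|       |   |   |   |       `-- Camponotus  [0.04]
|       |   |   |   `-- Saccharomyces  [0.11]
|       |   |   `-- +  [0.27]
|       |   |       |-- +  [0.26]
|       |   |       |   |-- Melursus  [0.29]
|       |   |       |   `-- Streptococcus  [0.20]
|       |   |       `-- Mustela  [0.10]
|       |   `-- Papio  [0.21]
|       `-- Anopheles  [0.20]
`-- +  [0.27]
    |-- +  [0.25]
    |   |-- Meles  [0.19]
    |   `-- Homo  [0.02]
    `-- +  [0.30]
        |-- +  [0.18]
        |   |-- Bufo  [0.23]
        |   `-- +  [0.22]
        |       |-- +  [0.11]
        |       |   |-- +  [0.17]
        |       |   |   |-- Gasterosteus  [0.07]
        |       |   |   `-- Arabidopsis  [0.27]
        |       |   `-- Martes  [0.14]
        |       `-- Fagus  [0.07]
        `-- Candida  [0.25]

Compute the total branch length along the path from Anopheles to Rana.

1.06

The path runs Anopheles → … → MRCA → … → Rana; the MRCA is the node subtending (((Glossina,Alnus),((((Cedrus,Rana),Pan),Tremarctos),(Nyctereutes,Callithrix))),(((((Xenopus,(Meleagris,Camponotus)),Saccharomyces),((Melursus,Streptococcus),Mustela)),Papio),Anopheles)).
Branch lengths along that path: 0.20 + 0.16 + 0.11 + 0.07 + 0.26 + 0.18 + 0.04 + 0.04 = 1.06.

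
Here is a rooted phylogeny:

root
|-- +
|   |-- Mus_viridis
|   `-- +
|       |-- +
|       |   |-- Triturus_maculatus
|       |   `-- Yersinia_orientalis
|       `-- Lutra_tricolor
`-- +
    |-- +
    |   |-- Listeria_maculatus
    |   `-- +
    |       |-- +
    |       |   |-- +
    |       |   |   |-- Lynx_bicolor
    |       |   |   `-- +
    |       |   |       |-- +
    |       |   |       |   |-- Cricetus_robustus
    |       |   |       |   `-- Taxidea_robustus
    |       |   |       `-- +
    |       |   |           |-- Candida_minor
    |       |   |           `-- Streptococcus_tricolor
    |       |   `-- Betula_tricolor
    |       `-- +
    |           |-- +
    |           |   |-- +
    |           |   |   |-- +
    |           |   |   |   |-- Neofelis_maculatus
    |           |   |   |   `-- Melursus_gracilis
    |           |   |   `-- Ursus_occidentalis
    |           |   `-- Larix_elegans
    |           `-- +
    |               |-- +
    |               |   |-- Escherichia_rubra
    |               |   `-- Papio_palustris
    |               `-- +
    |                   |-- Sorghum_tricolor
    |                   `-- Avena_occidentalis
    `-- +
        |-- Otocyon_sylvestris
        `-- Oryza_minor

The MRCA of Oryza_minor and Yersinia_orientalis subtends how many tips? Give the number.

The MRCA of Oryza_minor and Yersinia_orientalis is the root, so the clade is the entire tree.
That clade contains 21 terminal taxa: Avena_occidentalis, Betula_tricolor, Candida_minor, Cricetus_robustus, Escherichia_rubra, Larix_elegans, Listeria_maculatus, Lutra_tricolor, Lynx_bicolor, Melursus_gracilis, Mus_viridis, Neofelis_maculatus, Oryza_minor, Otocyon_sylvestris, Papio_palustris, Sorghum_tricolor, Streptococcus_tricolor, Taxidea_robustus, Triturus_maculatus, Ursus_occidentalis, Yersinia_orientalis.

21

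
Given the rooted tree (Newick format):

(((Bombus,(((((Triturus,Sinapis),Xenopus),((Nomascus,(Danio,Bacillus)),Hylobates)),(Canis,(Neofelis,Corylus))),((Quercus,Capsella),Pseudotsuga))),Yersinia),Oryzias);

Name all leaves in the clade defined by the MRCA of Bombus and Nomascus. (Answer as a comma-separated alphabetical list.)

Bacillus, Bombus, Canis, Capsella, Corylus, Danio, Hylobates, Neofelis, Nomascus, Pseudotsuga, Quercus, Sinapis, Triturus, Xenopus

Tracing Bombus: it sits inside (Bombus,(((((Triturus,Sinapis),Xenopus),((Nomascus,(Danio,Bacillus)),Hylobates)),(Canis,(Neofelis,Corylus))),((Quercus,Capsella),Pseudotsuga))).
Tracing Nomascus: it sits inside (Nomascus,(Danio,Bacillus)).
The smallest clade enclosing both is (Bombus,(((((Triturus,Sinapis),Xenopus),((Nomascus,(Danio,Bacillus)),Hylobates)),(Canis,(Neofelis,Corylus))),((Quercus,Capsella),Pseudotsuga))); the answer is its 14 terminal taxa in alphabetical order.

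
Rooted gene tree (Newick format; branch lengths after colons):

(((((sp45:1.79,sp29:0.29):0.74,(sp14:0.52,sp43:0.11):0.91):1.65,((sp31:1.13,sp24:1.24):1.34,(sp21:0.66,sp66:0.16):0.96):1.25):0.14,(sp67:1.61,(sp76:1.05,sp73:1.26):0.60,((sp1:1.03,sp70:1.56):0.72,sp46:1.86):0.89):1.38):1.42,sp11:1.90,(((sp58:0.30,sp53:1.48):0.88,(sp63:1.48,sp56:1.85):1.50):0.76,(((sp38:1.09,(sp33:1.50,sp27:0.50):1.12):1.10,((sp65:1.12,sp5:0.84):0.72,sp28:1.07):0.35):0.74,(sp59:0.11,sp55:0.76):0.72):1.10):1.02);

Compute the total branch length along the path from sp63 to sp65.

The path runs sp63 → … → MRCA → … → sp65; the MRCA is the node subtending (((sp58,sp53),(sp63,sp56)),(((sp38,(sp33,sp27)),((sp65,sp5),sp28)),(sp59,sp55))).
Branch lengths along that path: 1.48 + 1.50 + 0.76 + 1.10 + 0.74 + 0.35 + 0.72 + 1.12 = 7.77.

7.77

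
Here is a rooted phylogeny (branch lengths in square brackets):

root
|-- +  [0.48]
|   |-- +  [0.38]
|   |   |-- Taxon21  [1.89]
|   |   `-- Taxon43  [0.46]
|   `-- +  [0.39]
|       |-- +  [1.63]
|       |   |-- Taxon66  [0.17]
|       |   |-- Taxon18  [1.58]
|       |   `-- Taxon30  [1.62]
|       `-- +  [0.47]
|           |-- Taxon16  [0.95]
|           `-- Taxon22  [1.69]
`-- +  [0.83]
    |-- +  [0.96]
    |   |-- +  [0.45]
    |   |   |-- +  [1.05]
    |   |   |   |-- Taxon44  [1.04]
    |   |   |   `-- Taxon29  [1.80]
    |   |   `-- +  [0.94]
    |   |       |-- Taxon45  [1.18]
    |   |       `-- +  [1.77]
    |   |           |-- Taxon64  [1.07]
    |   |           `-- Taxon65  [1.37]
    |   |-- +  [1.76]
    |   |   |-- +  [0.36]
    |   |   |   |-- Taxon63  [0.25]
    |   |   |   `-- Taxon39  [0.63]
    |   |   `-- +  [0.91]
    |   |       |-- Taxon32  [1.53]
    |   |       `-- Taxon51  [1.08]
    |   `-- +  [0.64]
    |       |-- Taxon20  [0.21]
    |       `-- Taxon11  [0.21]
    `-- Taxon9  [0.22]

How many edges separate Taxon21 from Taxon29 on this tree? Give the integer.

8

The MRCA of Taxon21 and Taxon29 is the root of the tree.
From Taxon21 up to that node: 3 branches. From Taxon29 up to the same node: 5 branches. Total: 3 + 5 = 8.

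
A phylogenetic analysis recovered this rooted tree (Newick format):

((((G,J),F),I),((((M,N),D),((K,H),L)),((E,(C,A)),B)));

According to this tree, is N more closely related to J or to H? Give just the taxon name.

H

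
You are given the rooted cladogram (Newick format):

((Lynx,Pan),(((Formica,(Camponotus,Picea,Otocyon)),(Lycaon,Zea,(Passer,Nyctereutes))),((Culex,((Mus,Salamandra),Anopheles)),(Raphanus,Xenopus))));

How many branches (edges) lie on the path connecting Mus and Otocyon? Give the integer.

9

The MRCA of Mus and Otocyon is the node subtending (((Formica,(Camponotus,Picea,Otocyon)),(Lycaon,Zea,(Passer,Nyctereutes))),((Culex,((Mus,Salamandra),Anopheles)),(Raphanus,Xenopus))).
From Mus up to that node: 5 branches. From Otocyon up to the same node: 4 branches. Total: 5 + 4 = 9.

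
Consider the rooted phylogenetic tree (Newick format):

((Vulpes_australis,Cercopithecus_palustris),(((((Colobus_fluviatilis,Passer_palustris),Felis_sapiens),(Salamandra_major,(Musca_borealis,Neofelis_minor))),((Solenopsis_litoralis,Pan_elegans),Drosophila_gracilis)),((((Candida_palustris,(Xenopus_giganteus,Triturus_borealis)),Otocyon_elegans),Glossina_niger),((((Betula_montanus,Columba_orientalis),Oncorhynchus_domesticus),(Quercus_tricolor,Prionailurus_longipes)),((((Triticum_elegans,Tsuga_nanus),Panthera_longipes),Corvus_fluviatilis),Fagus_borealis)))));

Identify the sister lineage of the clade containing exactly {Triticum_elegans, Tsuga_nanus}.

Panthera_longipes

The clade containing exactly {Triticum_elegans, Tsuga_nanus} attaches to the tree at the node subtending ((Triticum_elegans,Tsuga_nanus),Panthera_longipes).
The other lineage descending from that same node — the sister group — is the single tip Panthera_longipes.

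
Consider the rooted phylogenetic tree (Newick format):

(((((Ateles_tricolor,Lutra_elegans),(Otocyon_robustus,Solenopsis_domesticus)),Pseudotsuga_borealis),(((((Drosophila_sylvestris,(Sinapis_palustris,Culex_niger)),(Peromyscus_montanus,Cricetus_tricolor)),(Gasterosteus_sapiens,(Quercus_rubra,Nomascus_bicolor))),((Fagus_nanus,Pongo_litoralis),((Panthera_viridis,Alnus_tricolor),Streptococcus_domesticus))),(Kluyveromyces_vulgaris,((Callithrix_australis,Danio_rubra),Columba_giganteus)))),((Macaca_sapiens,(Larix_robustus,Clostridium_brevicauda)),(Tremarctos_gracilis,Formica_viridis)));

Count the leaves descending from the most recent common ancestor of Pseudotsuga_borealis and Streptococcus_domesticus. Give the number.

22

The MRCA of Pseudotsuga_borealis and Streptococcus_domesticus is the node subtending ((((Ateles_tricolor,Lutra_elegans),(Otocyon_robustus,Solenopsis_domesticus)),Pseudotsuga_borealis),(((((Drosophila_sylvestris,(Sinapis_palustris,Culex_niger)),(Peromyscus_montanus,Cricetus_tricolor)),(Gasterosteus_sapiens,(Quercus_rubra,Nomascus_bicolor))),((Fagus_nanus,Pongo_litoralis),((Panthera_viridis,Alnus_tricolor),Streptococcus_domesticus))),(Kluyveromyces_vulgaris,((Callithrix_australis,Danio_rubra),Columba_giganteus)))).
That clade contains 22 terminal taxa: Alnus_tricolor, Ateles_tricolor, Callithrix_australis, Columba_giganteus, Cricetus_tricolor, Culex_niger, Danio_rubra, Drosophila_sylvestris, Fagus_nanus, Gasterosteus_sapiens, Kluyveromyces_vulgaris, Lutra_elegans, Nomascus_bicolor, Otocyon_robustus, Panthera_viridis, Peromyscus_montanus, Pongo_litoralis, Pseudotsuga_borealis, Quercus_rubra, Sinapis_palustris, Solenopsis_domesticus, Streptococcus_domesticus.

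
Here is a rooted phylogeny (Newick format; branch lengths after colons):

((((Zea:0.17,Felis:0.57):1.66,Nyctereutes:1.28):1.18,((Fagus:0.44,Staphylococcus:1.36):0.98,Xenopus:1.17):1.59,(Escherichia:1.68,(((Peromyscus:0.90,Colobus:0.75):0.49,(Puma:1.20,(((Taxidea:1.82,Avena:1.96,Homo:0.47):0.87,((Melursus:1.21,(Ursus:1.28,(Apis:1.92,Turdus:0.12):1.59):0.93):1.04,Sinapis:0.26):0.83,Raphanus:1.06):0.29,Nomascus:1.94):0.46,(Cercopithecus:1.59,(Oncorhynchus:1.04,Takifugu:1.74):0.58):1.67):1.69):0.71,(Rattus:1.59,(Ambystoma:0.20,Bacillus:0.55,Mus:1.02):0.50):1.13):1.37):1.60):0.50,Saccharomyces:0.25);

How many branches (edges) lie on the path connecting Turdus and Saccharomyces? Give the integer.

13

The MRCA of Turdus and Saccharomyces is the root of the tree.
From Turdus up to that node: 12 branches. From Saccharomyces up to the same node: 1 branch. Total: 12 + 1 = 13.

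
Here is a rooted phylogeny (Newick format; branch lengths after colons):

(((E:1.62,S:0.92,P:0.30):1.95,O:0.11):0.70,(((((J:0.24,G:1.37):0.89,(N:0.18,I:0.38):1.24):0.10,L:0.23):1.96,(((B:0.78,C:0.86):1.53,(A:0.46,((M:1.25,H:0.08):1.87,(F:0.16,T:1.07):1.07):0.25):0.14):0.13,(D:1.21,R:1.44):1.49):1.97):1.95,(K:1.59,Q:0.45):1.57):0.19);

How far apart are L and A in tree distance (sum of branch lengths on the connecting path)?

4.89

The path runs L → … → MRCA → … → A; the MRCA is the node subtending ((((J,G),(N,I)),L),(((B,C),(A,((M,H),(F,T)))),(D,R))).
Branch lengths along that path: 0.23 + 1.96 + 1.97 + 0.13 + 0.14 + 0.46 = 4.89.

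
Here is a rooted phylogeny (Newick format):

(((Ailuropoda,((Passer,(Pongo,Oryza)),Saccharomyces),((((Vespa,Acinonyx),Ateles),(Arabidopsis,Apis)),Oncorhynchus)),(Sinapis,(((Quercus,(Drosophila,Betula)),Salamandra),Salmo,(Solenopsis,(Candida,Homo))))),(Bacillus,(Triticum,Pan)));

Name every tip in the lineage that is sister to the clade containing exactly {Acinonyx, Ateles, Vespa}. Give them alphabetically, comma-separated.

The clade containing exactly {Acinonyx, Ateles, Vespa} attaches to the tree at the node subtending (((Vespa,Acinonyx),Ateles),(Arabidopsis,Apis)).
The other lineage descending from that same node — the sister group — is (Arabidopsis,Apis); its 2 tips in alphabetical order are the answer.

Apis, Arabidopsis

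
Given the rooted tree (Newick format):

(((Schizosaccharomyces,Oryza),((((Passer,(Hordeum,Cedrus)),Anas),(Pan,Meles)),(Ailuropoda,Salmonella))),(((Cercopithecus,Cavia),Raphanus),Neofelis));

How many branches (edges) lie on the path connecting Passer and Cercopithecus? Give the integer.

The MRCA of Passer and Cercopithecus is the root of the tree.
From Passer up to that node: 6 branches. From Cercopithecus up to the same node: 4 branches. Total: 6 + 4 = 10.

10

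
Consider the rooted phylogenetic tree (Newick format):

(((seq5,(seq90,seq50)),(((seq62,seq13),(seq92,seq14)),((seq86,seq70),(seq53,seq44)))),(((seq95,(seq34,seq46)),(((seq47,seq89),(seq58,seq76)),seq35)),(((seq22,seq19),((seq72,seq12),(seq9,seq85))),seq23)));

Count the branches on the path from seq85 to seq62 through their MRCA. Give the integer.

11

The MRCA of seq85 and seq62 is the root of the tree.
From seq85 up to that node: 6 branches. From seq62 up to the same node: 5 branches. Total: 6 + 5 = 11.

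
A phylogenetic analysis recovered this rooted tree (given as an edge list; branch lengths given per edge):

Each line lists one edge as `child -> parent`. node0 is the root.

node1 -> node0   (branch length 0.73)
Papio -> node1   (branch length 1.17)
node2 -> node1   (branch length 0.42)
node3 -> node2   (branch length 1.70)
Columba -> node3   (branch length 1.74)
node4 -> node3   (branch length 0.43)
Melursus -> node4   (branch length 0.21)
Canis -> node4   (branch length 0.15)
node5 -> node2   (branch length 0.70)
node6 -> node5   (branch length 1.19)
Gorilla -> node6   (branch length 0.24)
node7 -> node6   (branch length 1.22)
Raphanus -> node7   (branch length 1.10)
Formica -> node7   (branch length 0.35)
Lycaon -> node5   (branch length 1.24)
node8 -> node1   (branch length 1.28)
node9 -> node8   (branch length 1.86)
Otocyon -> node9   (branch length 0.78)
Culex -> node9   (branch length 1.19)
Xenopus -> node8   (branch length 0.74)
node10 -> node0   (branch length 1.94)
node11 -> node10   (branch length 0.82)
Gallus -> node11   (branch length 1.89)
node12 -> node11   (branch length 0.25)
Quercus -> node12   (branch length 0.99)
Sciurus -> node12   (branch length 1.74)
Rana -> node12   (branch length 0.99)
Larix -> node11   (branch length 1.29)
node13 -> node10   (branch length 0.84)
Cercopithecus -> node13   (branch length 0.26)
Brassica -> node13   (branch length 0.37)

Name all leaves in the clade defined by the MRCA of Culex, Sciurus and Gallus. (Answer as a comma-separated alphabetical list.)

Tracing Culex: it sits inside (Otocyon,Culex).
Tracing Sciurus: it sits inside (Quercus,Sciurus,Rana).
Tracing Gallus: it sits inside (Gallus,(Quercus,Sciurus,Rana),Larix).
The smallest clade enclosing all 3 is the whole tree (their MRCA is the root), so the answer is all 18 tips in alphabetical order.

Brassica, Canis, Cercopithecus, Columba, Culex, Formica, Gallus, Gorilla, Larix, Lycaon, Melursus, Otocyon, Papio, Quercus, Rana, Raphanus, Sciurus, Xenopus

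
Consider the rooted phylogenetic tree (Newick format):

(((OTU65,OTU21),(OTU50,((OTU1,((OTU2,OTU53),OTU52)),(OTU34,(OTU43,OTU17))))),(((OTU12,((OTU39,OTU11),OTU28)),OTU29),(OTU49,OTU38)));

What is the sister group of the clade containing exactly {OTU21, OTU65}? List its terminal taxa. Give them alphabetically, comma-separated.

OTU1, OTU17, OTU2, OTU34, OTU43, OTU50, OTU52, OTU53

The clade containing exactly {OTU21, OTU65} attaches to the tree at the node subtending ((OTU65,OTU21),(OTU50,((OTU1,((OTU2,OTU53),OTU52)),(OTU34,(OTU43,OTU17))))).
The other lineage descending from that same node — the sister group — is (OTU50,((OTU1,((OTU2,OTU53),OTU52)),(OTU34,(OTU43,OTU17)))); its 8 tips in alphabetical order are the answer.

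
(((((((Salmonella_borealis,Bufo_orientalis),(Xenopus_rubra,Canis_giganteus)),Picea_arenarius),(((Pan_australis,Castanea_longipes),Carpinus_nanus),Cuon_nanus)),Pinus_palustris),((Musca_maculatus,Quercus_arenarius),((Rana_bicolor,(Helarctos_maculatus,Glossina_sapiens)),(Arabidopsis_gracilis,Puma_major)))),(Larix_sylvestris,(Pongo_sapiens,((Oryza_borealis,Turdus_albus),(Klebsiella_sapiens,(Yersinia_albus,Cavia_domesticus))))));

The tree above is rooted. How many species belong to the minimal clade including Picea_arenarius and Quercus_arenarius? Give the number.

The MRCA of Picea_arenarius and Quercus_arenarius is the node subtending ((((((Salmonella_borealis,Bufo_orientalis),(Xenopus_rubra,Canis_giganteus)),Picea_arenarius),(((Pan_australis,Castanea_longipes),Carpinus_nanus),Cuon_nanus)),Pinus_palustris),((Musca_maculatus,Quercus_arenarius),((Rana_bicolor,(Helarctos_maculatus,Glossina_sapiens)),(Arabidopsis_gracilis,Puma_major)))).
That clade contains 17 terminal taxa: Arabidopsis_gracilis, Bufo_orientalis, Canis_giganteus, Carpinus_nanus, Castanea_longipes, Cuon_nanus, Glossina_sapiens, Helarctos_maculatus, Musca_maculatus, Pan_australis, Picea_arenarius, Pinus_palustris, Puma_major, Quercus_arenarius, Rana_bicolor, Salmonella_borealis, Xenopus_rubra.

17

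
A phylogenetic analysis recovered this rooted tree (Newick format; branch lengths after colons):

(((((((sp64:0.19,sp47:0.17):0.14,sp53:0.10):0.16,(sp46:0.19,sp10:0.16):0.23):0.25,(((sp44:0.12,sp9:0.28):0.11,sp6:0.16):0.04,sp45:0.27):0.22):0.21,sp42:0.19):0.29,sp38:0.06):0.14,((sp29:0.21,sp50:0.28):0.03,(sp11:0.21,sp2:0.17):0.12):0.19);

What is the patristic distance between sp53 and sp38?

The path runs sp53 → … → MRCA → … → sp38; the MRCA is the node subtending ((((((sp64,sp47),sp53),(sp46,sp10)),(((sp44,sp9),sp6),sp45)),sp42),sp38).
Branch lengths along that path: 0.10 + 0.16 + 0.25 + 0.21 + 0.29 + 0.06 = 1.07.

1.07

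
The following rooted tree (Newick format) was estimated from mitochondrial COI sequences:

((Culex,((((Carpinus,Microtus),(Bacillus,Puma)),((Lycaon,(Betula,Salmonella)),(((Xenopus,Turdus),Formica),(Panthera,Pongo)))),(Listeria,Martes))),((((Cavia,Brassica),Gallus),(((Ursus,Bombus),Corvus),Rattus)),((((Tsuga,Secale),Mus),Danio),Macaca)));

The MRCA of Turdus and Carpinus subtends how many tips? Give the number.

12

The MRCA of Turdus and Carpinus is the node subtending (((Carpinus,Microtus),(Bacillus,Puma)),((Lycaon,(Betula,Salmonella)),(((Xenopus,Turdus),Formica),(Panthera,Pongo)))).
That clade contains 12 terminal taxa: Bacillus, Betula, Carpinus, Formica, Lycaon, Microtus, Panthera, Pongo, Puma, Salmonella, Turdus, Xenopus.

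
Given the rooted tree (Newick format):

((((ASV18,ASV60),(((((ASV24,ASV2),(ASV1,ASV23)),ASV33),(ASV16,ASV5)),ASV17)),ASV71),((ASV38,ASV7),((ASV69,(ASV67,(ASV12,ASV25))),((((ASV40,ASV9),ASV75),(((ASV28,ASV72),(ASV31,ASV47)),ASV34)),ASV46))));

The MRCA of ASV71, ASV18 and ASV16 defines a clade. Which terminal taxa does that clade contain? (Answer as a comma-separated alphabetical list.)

ASV1, ASV16, ASV17, ASV18, ASV2, ASV23, ASV24, ASV33, ASV5, ASV60, ASV71

Tracing ASV71: it sits inside (((ASV18,ASV60),(((((ASV24,ASV2),(ASV1,ASV23)),ASV33),(ASV16,ASV5)),ASV17)),ASV71).
Tracing ASV18: it sits inside (ASV18,ASV60).
Tracing ASV16: it sits inside (ASV16,ASV5).
The smallest clade enclosing all 3 is (((ASV18,ASV60),(((((ASV24,ASV2),(ASV1,ASV23)),ASV33),(ASV16,ASV5)),ASV17)),ASV71); the answer is its 11 terminal taxa in alphabetical order.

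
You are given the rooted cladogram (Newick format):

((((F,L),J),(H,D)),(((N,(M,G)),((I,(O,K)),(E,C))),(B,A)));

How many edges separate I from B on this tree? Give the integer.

6

The MRCA of I and B is the node subtending (((N,(M,G)),((I,(O,K)),(E,C))),(B,A)).
From I up to that node: 4 branches. From B up to the same node: 2 branches. Total: 4 + 2 = 6.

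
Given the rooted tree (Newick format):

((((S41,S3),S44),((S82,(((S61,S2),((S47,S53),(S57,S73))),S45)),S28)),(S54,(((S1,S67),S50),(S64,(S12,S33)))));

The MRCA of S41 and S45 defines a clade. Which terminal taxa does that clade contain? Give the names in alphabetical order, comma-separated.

Tracing S41: it sits inside (S41,S3).
Tracing S45: it sits inside (((S61,S2),((S47,S53),(S57,S73))),S45).
The smallest clade enclosing both is (((S41,S3),S44),((S82,(((S61,S2),((S47,S53),(S57,S73))),S45)),S28)); the answer is its 12 terminal taxa in alphabetical order.

S2, S28, S3, S41, S44, S45, S47, S53, S57, S61, S73, S82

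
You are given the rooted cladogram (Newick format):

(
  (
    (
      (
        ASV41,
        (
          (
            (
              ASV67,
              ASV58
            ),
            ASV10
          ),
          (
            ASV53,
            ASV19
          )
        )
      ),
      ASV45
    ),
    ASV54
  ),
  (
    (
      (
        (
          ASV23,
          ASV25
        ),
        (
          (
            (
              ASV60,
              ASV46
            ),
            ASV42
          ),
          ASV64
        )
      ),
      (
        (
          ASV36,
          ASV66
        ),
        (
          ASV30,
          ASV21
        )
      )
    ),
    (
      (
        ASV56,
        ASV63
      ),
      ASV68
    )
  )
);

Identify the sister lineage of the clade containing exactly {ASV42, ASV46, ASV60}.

The clade containing exactly {ASV42, ASV46, ASV60} attaches to the tree at the node subtending (((ASV60,ASV46),ASV42),ASV64).
The other lineage descending from that same node — the sister group — is the single tip ASV64.

ASV64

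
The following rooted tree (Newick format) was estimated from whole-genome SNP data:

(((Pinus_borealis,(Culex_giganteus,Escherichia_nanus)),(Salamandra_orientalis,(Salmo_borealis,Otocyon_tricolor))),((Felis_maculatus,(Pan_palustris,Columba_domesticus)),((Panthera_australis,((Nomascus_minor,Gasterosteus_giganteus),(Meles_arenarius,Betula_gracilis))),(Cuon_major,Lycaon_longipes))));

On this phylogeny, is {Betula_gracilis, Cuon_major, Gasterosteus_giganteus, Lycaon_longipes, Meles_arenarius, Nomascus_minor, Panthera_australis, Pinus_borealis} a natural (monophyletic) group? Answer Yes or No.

No

The MRCA of the listed taxa is the root, so the smallest clade containing them is the whole tree.
That clade also contains Columba_domesticus, Culex_giganteus, Escherichia_nanus, Felis_maculatus, Otocyon_tricolor, Pan_palustris, Salamandra_orientalis, Salmo_borealis, which are not in the proposed group, so the group is not monophyletic.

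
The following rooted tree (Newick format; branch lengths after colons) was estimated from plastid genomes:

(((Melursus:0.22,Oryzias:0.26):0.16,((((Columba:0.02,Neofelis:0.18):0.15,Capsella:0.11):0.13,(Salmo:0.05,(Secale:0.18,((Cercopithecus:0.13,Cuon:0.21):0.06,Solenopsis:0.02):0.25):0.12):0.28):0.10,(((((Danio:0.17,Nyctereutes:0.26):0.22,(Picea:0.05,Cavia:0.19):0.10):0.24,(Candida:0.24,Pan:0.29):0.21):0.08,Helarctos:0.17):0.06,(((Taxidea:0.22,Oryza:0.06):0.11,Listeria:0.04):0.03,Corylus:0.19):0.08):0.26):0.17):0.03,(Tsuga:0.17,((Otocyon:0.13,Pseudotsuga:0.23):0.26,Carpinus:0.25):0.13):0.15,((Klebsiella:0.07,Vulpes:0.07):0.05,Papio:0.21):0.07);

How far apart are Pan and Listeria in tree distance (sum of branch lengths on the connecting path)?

The path runs Pan → … → MRCA → … → Listeria; the MRCA is the node subtending (((((Danio,Nyctereutes),(Picea,Cavia)),(Candida,Pan)),Helarctos),(((Taxidea,Oryza),Listeria),Corylus)).
Branch lengths along that path: 0.29 + 0.21 + 0.08 + 0.06 + 0.08 + 0.03 + 0.04 = 0.79.

0.79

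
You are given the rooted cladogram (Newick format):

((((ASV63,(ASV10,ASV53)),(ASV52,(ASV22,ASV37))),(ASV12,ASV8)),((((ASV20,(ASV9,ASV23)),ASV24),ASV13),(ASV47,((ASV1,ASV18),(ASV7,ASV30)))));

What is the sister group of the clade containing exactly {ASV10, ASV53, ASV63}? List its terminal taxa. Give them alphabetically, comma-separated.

ASV22, ASV37, ASV52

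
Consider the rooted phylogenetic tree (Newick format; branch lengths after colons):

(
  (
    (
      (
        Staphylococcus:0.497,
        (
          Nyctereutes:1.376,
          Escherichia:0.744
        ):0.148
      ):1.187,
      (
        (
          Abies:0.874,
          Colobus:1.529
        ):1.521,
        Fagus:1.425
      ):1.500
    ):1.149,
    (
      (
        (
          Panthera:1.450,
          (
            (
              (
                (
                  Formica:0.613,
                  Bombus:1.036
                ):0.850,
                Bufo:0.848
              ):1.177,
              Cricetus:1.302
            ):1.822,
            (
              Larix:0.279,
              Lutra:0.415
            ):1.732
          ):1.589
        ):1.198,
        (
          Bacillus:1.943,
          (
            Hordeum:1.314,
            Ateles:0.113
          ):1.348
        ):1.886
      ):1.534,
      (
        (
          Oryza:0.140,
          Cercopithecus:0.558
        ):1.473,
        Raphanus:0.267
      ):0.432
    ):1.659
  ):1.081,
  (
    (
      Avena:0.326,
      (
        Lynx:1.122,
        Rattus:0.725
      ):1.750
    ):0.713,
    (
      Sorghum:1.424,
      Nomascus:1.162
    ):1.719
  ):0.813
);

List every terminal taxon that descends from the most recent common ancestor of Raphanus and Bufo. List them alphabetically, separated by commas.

Ateles, Bacillus, Bombus, Bufo, Cercopithecus, Cricetus, Formica, Hordeum, Larix, Lutra, Oryza, Panthera, Raphanus

Tracing Raphanus: it sits inside ((Oryza,Cercopithecus),Raphanus).
Tracing Bufo: it sits inside ((Formica,Bombus),Bufo).
The smallest clade enclosing both is (((Panthera,((((Formica,Bombus),Bufo),Cricetus),(Larix,Lutra))),(Bacillus,(Hordeum,Ateles))),((Oryza,Cercopithecus),Raphanus)); the answer is its 13 terminal taxa in alphabetical order.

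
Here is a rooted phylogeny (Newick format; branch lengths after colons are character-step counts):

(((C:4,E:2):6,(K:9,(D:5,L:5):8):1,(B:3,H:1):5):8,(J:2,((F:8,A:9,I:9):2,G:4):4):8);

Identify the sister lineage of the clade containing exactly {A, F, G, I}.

The clade containing exactly {A, F, G, I} attaches to the tree at the node subtending (J,((F,A,I),G)).
The other lineage descending from that same node — the sister group — is the single tip J.

J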